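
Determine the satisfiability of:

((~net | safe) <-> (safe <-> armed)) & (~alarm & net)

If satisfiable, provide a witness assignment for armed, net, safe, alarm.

armed: True; net: True; safe: False; alarm: False

  (~net | safe) <-> (safe <-> armed) = True
    ~net | safe = False
      ~net = False
    safe <-> armed = False
  ~alarm & net = True
    ~alarm = True
Both conjuncts True, so the formula holds.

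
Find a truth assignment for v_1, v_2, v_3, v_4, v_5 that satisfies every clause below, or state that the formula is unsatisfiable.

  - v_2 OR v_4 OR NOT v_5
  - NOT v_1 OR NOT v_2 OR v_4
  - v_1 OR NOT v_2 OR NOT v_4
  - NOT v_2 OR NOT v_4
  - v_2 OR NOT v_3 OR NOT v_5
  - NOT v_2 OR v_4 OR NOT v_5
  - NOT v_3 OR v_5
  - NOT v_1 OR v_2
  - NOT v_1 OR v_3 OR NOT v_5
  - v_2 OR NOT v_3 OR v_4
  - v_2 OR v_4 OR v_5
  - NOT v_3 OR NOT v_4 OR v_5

v_1: False, v_2: False, v_3: False, v_4: True, v_5: True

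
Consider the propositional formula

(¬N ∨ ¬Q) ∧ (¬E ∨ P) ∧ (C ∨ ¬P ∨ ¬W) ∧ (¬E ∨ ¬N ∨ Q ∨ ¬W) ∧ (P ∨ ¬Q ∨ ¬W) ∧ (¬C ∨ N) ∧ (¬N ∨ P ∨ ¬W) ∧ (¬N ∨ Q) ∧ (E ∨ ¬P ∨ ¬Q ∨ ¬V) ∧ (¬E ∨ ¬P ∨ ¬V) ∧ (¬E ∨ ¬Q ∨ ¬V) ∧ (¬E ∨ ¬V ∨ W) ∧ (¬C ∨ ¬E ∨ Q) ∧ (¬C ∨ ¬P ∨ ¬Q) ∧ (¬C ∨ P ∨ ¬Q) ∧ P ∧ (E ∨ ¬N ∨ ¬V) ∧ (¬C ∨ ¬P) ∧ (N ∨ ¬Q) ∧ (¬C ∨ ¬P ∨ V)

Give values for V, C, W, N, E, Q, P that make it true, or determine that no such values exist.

V=T, C=F, W=F, N=F, E=F, Q=F, P=T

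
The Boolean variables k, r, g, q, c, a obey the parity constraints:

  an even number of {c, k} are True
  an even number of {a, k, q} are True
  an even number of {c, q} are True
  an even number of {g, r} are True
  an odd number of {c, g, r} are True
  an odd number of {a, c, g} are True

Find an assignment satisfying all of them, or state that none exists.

k: True, r: False, g: False, q: True, c: True, a: False

{c, k}: 2 true → even ✓
{a, k, q}: 2 true → even ✓
{c, q}: 2 true → even ✓
{g, r}: 0 true → even ✓
{c, g, r}: 1 true → odd ✓
{a, c, g}: 1 true → odd ✓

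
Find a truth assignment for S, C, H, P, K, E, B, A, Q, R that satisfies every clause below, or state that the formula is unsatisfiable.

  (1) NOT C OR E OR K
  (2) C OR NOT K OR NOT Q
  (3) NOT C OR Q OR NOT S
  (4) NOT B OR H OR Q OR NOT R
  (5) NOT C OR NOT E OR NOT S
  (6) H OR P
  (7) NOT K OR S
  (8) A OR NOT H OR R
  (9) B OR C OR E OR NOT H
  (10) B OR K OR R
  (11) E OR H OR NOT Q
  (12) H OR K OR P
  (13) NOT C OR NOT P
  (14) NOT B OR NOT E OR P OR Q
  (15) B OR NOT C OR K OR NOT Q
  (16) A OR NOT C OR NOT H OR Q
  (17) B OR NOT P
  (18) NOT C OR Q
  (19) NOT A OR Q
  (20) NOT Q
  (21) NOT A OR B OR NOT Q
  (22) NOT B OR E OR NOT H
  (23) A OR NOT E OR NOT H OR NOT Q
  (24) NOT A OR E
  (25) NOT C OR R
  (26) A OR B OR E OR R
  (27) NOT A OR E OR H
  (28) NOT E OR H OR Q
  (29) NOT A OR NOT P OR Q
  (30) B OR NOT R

S = True; C = False; H = True; P = True; K = True; E = True; B = True; A = False; Q = False; R = True

Unit clause (NOT Q) forces Q = False.
In (NOT C OR Q) only NOT C is left, so C = False.
In (NOT A OR Q) only NOT A is left, so A = False.
Set S = True.
Set H = True.
  then (A OR NOT H OR R) forces R = True.
  then (B OR NOT R) forces B = True.
  then (NOT B OR E OR NOT H) forces E = True.
  then (NOT B OR NOT E OR P OR Q) forces P = True.
Set K = True.
All clauses satisfied.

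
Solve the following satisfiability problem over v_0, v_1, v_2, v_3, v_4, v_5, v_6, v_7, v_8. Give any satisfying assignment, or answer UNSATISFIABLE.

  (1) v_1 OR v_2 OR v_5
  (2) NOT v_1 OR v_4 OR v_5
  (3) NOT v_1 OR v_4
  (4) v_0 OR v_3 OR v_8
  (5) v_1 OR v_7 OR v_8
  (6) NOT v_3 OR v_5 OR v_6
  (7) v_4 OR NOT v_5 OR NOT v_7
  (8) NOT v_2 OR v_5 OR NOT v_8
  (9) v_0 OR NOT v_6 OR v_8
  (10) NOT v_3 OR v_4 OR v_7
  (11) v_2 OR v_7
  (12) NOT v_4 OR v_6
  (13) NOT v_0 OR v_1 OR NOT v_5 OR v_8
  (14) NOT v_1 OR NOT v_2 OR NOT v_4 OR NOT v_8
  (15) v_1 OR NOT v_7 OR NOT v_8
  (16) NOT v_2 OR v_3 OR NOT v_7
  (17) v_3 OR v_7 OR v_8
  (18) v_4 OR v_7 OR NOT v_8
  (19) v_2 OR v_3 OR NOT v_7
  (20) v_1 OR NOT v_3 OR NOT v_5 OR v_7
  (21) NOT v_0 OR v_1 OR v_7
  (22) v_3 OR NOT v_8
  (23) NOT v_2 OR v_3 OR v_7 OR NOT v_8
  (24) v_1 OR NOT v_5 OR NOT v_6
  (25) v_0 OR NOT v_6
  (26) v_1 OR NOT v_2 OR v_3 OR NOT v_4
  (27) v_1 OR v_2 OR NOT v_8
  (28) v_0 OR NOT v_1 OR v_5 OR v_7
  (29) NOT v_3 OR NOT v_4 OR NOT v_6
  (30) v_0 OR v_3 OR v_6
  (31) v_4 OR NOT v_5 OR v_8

v_0: True, v_1: False, v_2: True, v_3: True, v_4: False, v_5: False, v_6: True, v_7: True, v_8: False

Set v_0 = True.
Set v_1 = False.
  then (NOT v_0 OR v_1 OR v_7) forces v_7 = True.
  then (v_1 OR NOT v_7 OR NOT v_8) forces v_8 = False.
  then (NOT v_0 OR v_1 OR NOT v_5 OR v_8) forces v_5 = False.
  then (v_1 OR v_2 OR v_5) forces v_2 = True.
  then (NOT v_2 OR v_3 OR NOT v_7) forces v_3 = True.
  then (NOT v_3 OR v_5 OR v_6) forces v_6 = True.
  then (NOT v_3 OR NOT v_4 OR NOT v_6) forces v_4 = False.
All clauses satisfied.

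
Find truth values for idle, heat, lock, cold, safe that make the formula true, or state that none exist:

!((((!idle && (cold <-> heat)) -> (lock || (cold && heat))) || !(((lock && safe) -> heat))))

idle=F; heat=F; lock=F; cold=F; safe=F

  !((((!idle && (cold <-> heat)) -> (lock || (cold && heat))) || !(((lock && safe) -> heat)))) = True
    ((!idle && (cold <-> heat)) -> (lock || (cold && heat))) || !(((lock && safe) -> heat)) = False
      (!idle && (cold <-> heat)) -> (lock || (cold && heat)) = False
        !idle && (cold <-> heat) = True
          !idle = True
          cold <-> heat = True
        lock || (cold && heat) = False
          cold && heat = False
      !(((lock && safe) -> heat)) = False
        (lock && safe) -> heat = True
          lock && safe = False
The formula evaluates to True.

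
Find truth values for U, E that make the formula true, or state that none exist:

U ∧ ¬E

U = True, E = False

  ¬E = True
Both conjuncts True, so the formula holds.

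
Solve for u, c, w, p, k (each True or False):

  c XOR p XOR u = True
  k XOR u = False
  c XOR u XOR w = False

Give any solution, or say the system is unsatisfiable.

u = False, c = True, w = True, p = False, k = False

c XOR p XOR u = T XOR F XOR F = True ✓
k XOR u = F XOR F = False ✓
c XOR u XOR w = T XOR F XOR T = False ✓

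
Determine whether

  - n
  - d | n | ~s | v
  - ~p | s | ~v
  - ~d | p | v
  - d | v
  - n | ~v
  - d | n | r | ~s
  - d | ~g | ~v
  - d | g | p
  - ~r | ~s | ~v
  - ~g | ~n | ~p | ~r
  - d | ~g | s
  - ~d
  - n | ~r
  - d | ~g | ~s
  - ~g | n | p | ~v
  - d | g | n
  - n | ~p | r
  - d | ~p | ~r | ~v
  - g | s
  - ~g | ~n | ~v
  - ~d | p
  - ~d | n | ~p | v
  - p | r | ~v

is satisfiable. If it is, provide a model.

Unit clause (n) forces n = True.
Unit clause (~d) forces d = False.
In (d | v) only v is left, so v = True.
In (d | ~g | ~v) only ~g is left, so g = False.
In (d | g | p) only p is left, so p = True.
In (d | ~p | ~r | ~v) only ~r is left, so r = False.
In (g | s) only s is left, so s = True.
All clauses satisfied.

p = True, s = True, d = False, g = False, v = True, n = True, r = False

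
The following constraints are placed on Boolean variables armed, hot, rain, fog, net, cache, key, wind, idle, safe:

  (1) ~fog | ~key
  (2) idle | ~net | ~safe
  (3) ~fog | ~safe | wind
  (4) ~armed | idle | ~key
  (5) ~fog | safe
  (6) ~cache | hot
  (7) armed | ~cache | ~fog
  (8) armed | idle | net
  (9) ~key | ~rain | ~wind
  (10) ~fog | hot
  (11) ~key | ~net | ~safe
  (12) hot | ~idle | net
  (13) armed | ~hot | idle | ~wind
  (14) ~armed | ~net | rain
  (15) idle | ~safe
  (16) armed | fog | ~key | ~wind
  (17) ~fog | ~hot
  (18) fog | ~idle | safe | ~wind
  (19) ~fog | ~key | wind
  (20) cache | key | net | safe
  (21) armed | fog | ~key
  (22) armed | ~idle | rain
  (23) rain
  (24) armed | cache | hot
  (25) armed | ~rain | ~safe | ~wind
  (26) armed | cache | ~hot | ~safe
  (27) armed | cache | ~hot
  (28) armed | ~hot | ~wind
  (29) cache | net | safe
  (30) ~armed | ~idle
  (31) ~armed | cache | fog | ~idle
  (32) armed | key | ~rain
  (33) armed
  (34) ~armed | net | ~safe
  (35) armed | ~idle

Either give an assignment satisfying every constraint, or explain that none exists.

armed=T; hot=T; rain=T; fog=F; net=F; cache=T; key=F; wind=T; idle=F; safe=F

Unit clause (rain) forces rain = True.
Unit clause (armed) forces armed = True.
In (~armed | ~idle) only ~idle is left, so idle = False.
In (~armed | idle | ~key) only ~key is left, so key = False.
In (idle | ~safe) only ~safe is left, so safe = False.
In (~fog | safe) only ~fog is left, so fog = False.
Set hot = True.
Set net = False.
  then (cache | key | net | safe) forces cache = True.
Set wind = True.
All clauses satisfied.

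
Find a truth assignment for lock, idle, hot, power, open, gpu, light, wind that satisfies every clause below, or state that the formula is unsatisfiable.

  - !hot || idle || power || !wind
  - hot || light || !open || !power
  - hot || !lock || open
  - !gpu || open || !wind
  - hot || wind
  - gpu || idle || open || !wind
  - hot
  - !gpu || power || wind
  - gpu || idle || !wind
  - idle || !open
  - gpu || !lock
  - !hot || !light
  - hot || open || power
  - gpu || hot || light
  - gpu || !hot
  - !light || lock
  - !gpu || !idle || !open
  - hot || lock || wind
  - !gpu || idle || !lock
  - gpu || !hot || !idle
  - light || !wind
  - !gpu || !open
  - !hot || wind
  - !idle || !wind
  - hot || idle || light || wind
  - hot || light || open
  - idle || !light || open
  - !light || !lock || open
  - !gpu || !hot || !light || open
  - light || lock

Case hot = True:
  (!hot || !light) forces light = False.
  (gpu || !hot) forces gpu = True.
  (light || !wind) forces wind = False.
  Clause (!hot || wind) is falsified — contradiction.
Case hot = False:
  Clause (hot) is falsified — contradiction.
Both cases fail, so the formula is unsatisfiable.

Unsatisfiable — no assignment works.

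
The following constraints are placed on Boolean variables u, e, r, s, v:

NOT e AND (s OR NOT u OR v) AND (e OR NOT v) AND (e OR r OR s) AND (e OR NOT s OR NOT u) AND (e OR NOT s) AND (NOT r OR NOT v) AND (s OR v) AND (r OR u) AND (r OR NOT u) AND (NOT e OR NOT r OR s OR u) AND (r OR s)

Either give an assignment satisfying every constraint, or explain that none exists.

Case e = True:
  Clause (NOT e) is falsified — contradiction.
Case e = False:
  (e OR NOT v) forces v = False.
  (e OR NOT s) forces s = False.
  Clause (s OR v) is falsified — contradiction.
Both cases fail, so the formula is unsatisfiable.

The formula is unsatisfiable.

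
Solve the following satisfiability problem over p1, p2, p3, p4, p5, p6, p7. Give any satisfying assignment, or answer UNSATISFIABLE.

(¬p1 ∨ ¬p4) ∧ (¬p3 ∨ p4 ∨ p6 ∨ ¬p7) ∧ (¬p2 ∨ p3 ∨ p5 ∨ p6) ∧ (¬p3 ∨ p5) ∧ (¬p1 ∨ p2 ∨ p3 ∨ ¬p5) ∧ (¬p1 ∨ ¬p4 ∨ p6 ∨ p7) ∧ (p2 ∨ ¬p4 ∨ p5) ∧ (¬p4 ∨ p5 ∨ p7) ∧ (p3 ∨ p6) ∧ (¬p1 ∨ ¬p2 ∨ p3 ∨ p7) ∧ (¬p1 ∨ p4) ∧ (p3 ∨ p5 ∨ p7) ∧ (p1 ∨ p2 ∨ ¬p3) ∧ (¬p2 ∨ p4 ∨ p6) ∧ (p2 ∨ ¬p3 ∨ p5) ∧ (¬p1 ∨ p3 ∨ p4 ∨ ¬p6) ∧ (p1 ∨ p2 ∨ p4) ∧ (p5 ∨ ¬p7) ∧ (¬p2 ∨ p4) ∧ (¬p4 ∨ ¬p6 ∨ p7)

p1 = False, p2 = True, p3 = True, p4 = True, p5 = True, p6 = False, p7 = False

Try p1 = True:
  (¬p1 ∨ ¬p4) forces p4 = False.
  clause (¬p1 ∨ p4) is falsified — backtrack.
So p1 = False.
Set p2 = True.
  then (¬p2 ∨ p4) forces p4 = True.
Set p3 = True.
  then (¬p3 ∨ p5) forces p5 = True.
Set p6 = False.
Set p7 = False.
All clauses satisfied.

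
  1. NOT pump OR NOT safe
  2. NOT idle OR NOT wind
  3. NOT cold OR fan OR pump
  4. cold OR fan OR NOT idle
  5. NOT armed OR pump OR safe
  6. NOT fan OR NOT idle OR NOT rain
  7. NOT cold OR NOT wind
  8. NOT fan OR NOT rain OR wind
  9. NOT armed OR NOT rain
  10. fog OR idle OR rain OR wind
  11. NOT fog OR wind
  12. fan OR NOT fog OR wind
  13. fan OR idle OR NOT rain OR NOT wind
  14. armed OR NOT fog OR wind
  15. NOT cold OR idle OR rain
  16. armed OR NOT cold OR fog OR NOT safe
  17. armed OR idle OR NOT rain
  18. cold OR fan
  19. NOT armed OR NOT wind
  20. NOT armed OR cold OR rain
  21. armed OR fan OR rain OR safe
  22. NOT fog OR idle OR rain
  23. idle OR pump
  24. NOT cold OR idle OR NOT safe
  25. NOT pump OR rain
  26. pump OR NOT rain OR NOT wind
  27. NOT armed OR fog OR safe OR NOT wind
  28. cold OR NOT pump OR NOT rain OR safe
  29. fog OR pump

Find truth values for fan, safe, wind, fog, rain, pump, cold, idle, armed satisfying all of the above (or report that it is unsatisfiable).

Set fan = False.
  then (cold OR fan) forces cold = True.
  then (NOT cold OR fan OR pump) forces pump = True.
  then (NOT cold OR NOT wind) forces wind = False.
  then (NOT fog OR wind) forces fog = False.
  then (NOT pump OR rain) forces rain = True.
  then (NOT pump OR NOT safe) forces safe = False.
  then (NOT armed OR NOT rain) forces armed = False.
  then (armed OR idle OR NOT rain) forces idle = True.
All clauses satisfied.

fan = False, safe = False, wind = False, fog = False, rain = True, pump = True, cold = True, idle = True, armed = False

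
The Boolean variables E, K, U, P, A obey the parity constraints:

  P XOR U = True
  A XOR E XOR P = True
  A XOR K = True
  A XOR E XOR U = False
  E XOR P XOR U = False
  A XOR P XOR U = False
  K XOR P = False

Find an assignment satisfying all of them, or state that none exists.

No satisfying assignment exists.

Adding constraints 1, 2, 3, 5, 7 mod 2: every variable appears an even number of times on the left, so the left side is 0.
But the right sides sum to 1 (mod 2). 0 ≠ 1 — the system is inconsistent.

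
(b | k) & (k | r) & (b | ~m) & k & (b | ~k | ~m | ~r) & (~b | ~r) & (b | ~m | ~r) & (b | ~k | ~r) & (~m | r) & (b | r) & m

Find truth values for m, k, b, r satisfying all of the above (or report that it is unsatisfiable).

No satisfying assignment exists.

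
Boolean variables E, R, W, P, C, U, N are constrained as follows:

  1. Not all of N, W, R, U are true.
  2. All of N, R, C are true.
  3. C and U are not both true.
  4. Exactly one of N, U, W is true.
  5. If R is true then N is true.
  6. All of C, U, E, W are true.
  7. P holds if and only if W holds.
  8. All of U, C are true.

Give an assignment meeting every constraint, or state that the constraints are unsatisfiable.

Case W = True:
  (2) forces N = True.
  Constraint (4) is violated (N=T, W=T) — contradiction.
Case W = False:
  Constraint (6) is violated (W=F) — contradiction.
Both cases fail — unsatisfiable.

Unsatisfiable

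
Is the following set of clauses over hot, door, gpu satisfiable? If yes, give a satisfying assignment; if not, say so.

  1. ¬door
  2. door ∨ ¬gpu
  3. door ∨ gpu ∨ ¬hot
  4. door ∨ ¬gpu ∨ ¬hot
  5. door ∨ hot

Unsatisfiable — no assignment works.

Case door = True:
  Clause (¬door) is falsified — contradiction.
Case door = False:
  (door ∨ ¬gpu) forces gpu = False.
  (door ∨ gpu ∨ ¬hot) forces hot = False.
  Clause (door ∨ hot) is falsified — contradiction.
Both cases fail, so the formula is unsatisfiable.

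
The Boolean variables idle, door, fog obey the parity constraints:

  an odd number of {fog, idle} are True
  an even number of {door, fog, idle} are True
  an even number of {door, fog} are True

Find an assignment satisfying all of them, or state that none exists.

idle=F, door=T, fog=T

{fog, idle}: 1 true → odd ✓
{door, fog, idle}: 2 true → even ✓
{door, fog}: 2 true → even ✓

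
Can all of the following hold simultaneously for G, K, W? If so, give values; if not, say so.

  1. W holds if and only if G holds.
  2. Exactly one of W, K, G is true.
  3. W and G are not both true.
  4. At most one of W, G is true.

G=F; K=T; W=F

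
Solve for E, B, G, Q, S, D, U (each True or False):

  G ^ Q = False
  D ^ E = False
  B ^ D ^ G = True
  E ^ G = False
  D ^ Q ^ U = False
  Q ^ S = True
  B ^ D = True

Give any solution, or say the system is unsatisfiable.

E = False; B = True; G = False; Q = False; S = True; D = False; U = False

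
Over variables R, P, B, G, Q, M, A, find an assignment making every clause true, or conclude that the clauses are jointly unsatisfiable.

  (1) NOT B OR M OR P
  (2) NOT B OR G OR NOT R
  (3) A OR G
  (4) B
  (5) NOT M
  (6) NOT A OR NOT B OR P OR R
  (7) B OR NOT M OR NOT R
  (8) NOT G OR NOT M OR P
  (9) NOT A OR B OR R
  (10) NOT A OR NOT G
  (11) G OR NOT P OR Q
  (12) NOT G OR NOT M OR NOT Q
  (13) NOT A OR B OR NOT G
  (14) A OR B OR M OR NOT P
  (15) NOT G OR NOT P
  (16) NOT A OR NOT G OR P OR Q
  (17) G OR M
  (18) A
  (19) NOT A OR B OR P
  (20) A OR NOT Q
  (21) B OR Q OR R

No satisfying assignment exists.

Case B = True:
  (NOT M) forces M = False.
  (NOT B OR M OR P) forces P = True.
  (NOT G OR NOT P) forces G = False.
  Clause (G OR M) is falsified — contradiction.
Case B = False:
  Clause (B) is falsified — contradiction.
Both cases fail, so the formula is unsatisfiable.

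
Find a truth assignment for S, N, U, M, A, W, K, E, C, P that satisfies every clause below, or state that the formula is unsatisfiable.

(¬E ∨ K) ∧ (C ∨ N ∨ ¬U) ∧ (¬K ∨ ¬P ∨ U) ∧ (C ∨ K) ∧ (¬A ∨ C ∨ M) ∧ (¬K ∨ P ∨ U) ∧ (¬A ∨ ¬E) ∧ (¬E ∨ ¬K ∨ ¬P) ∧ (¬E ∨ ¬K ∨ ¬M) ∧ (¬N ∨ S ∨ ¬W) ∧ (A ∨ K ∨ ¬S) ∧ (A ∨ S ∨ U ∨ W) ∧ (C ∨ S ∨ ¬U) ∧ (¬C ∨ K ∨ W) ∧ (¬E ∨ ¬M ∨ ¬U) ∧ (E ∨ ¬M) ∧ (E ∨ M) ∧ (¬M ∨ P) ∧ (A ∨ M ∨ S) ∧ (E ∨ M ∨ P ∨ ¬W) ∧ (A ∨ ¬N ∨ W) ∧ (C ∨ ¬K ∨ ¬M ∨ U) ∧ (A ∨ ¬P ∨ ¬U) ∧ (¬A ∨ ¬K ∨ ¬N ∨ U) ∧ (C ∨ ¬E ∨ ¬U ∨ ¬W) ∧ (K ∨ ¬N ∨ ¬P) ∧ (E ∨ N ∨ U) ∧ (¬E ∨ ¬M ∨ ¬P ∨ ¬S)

S=T; N=F; U=T; M=F; A=F; W=F; K=T; E=T; C=T; P=F

Set S = True.
Set N = False.
Try U = False:
  (E ∨ N ∨ U) forces E = True.
  (¬E ∨ K) forces K = True.
  (¬K ∨ ¬P ∨ U) forces P = False.
  clause (¬K ∨ P ∨ U) is falsified — backtrack.
So U = True.
  then (C ∨ N ∨ ¬U) forces C = True.
Try M = True:
  (¬E ∨ ¬M ∨ ¬U) forces E = False.
  clause (E ∨ ¬M) is falsified — backtrack.
So M = False.
  then (E ∨ M) forces E = True.
  then (¬E ∨ K) forces K = True.
  then (¬A ∨ ¬E) forces A = False.
  then (¬E ∨ ¬K ∨ ¬P) forces P = False.
Set W = False.
All clauses satisfied.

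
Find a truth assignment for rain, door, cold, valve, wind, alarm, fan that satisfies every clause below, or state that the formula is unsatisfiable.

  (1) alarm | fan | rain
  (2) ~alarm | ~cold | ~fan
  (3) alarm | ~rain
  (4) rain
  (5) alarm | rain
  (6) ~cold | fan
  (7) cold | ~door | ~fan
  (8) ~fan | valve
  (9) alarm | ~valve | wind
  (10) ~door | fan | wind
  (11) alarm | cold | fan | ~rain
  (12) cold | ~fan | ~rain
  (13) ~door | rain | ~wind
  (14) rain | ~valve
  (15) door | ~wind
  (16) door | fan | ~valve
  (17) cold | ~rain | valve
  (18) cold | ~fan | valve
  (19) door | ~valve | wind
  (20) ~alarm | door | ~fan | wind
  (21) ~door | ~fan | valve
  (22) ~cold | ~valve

Unit clause (rain) forces rain = True.
In (alarm | ~rain) only alarm is left, so alarm = True.
Set door = True.
Try cold = True:
  (~alarm | ~cold | ~fan) forces fan = False.
  clause (~cold | fan) is falsified — backtrack.
So cold = False.
  then (cold | ~door | ~fan) forces fan = False.
  then (~door | fan | wind) forces wind = True.
  then (cold | ~rain | valve) forces valve = True.
All clauses satisfied.

rain=T; door=T; cold=F; valve=T; wind=T; alarm=T; fan=F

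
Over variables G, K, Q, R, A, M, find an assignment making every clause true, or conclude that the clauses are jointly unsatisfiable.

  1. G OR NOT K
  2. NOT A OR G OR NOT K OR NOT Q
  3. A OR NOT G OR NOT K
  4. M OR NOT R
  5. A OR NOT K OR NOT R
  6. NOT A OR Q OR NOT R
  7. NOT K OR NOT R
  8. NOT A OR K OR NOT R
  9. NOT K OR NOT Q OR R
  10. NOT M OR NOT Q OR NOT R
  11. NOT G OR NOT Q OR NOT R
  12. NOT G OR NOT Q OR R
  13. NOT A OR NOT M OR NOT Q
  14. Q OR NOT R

Set G = True.
Set K = True.
  then (A OR NOT G OR NOT K) forces A = True.
  then (NOT K OR NOT R) forces R = False.
  then (NOT K OR NOT Q OR R) forces Q = False.
Set M = True.
All clauses satisfied.

G: True; K: True; Q: False; R: False; A: True; M: True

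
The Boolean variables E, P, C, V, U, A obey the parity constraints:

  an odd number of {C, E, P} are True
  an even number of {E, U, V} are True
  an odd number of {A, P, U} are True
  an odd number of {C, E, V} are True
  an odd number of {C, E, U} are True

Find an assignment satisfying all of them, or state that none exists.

E: False; P: False; C: True; V: False; U: False; A: True

{C, E, P}: 1 true → odd ✓
{E, U, V}: 0 true → even ✓
{A, P, U}: 1 true → odd ✓
{C, E, V}: 1 true → odd ✓
{C, E, U}: 1 true → odd ✓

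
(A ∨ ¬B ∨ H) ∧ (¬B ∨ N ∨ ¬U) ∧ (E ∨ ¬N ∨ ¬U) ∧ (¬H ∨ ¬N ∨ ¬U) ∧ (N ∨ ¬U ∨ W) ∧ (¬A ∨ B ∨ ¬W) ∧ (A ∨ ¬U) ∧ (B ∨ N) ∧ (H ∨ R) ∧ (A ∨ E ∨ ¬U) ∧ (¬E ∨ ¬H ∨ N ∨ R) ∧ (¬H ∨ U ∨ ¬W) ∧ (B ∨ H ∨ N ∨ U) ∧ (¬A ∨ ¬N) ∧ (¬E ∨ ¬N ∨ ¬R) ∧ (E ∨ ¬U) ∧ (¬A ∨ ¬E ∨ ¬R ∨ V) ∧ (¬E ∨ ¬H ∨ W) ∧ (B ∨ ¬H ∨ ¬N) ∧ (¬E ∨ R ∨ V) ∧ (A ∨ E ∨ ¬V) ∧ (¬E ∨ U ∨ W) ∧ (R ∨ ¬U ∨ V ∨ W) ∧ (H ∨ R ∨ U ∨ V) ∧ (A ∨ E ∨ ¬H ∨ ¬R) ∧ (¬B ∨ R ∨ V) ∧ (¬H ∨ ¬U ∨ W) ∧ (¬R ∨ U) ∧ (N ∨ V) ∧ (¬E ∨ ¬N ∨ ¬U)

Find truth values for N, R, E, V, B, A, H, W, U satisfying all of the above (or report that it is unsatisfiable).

N = False; R = False; E = False; V = True; B = True; A = True; H = True; W = False; U = False

Set N = False.
  then (B ∨ N) forces B = True.
  then (N ∨ V) forces V = True.
  then (¬B ∨ N ∨ ¬U) forces U = False.
  then (¬R ∨ U) forces R = False.
  then (H ∨ R) forces H = True.
  then (¬E ∨ ¬H ∨ N ∨ R) forces E = False.
  then (¬H ∨ U ∨ ¬W) forces W = False.
  then (A ∨ E ∨ ¬V) forces A = True.
All clauses satisfied.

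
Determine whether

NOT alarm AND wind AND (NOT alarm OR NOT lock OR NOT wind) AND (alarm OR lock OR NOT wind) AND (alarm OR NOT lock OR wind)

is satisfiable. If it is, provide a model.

alarm=F; lock=T; wind=T

Unit clause (NOT alarm) forces alarm = False.
Unit clause (wind) forces wind = True.
In (alarm OR lock OR NOT wind) only lock is left, so lock = True.
Check each clause:
  (NOT alarm): NOT alarm holds.
  (wind): wind holds.
  (NOT alarm OR NOT lock OR NOT wind): NOT alarm holds.
  (alarm OR lock OR NOT wind): lock holds.
  (alarm OR NOT lock OR wind): wind holds.
All clauses satisfied.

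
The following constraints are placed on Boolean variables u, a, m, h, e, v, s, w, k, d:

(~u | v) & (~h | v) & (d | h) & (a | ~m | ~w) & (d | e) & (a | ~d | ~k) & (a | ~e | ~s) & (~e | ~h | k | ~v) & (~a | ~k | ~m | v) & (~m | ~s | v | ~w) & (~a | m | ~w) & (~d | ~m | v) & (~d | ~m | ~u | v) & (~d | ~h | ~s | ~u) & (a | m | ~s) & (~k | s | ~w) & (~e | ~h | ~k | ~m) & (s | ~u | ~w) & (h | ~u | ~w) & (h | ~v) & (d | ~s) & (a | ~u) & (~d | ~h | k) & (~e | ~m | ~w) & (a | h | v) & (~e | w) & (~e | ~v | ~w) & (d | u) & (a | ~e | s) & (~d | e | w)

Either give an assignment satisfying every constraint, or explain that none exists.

u: False, a: True, m: True, h: True, e: False, v: True, s: True, w: True, k: True, d: True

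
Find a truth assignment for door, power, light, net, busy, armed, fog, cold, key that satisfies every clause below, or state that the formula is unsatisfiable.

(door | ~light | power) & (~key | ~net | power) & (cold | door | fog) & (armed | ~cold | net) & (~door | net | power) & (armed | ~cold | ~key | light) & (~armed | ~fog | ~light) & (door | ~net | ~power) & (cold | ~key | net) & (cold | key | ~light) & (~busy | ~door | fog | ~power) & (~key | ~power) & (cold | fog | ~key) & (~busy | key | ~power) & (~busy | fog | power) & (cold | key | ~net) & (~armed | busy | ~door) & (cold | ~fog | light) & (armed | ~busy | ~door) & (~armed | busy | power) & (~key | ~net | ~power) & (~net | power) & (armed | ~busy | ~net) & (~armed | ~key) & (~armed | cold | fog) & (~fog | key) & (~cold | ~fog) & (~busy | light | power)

Set door = False.
Set power = True.
  then (door | ~net | ~power) forces net = False.
  then (~key | ~power) forces key = False.
  then (~busy | key | ~power) forces busy = False.
  then (~fog | key) forces fog = False.
  then (cold | door | fog) forces cold = True.
  then (armed | ~cold | net) forces armed = True.
Set light = True.
All clauses satisfied.

door=F, power=T, light=T, net=F, busy=F, armed=T, fog=F, cold=T, key=F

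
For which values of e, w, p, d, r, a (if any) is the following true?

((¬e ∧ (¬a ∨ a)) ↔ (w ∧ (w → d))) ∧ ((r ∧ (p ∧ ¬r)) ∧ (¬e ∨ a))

Case r = True: the conjunct ¬r is False.
Case r = False: the conjunct r is False.
Both cases fail — unsatisfiable.

The formula is unsatisfiable.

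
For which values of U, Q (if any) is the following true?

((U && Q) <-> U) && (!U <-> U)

Unsatisfiable — no assignment works.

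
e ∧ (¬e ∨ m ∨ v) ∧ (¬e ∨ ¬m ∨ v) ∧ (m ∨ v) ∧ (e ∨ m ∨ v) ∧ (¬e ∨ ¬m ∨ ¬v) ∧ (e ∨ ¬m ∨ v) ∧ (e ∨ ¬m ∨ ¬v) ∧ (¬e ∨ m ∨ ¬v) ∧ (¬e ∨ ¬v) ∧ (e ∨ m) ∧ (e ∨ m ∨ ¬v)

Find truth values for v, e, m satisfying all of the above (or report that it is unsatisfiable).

Case e = True:
  (¬e ∨ ¬v) forces v = False.
  (¬e ∨ m ∨ v) forces m = True.
  Clause (¬e ∨ ¬m ∨ v) is falsified — contradiction.
Case e = False:
  Clause (e) is falsified — contradiction.
Both cases fail, so the formula is unsatisfiable.

Unsatisfiable — no assignment works.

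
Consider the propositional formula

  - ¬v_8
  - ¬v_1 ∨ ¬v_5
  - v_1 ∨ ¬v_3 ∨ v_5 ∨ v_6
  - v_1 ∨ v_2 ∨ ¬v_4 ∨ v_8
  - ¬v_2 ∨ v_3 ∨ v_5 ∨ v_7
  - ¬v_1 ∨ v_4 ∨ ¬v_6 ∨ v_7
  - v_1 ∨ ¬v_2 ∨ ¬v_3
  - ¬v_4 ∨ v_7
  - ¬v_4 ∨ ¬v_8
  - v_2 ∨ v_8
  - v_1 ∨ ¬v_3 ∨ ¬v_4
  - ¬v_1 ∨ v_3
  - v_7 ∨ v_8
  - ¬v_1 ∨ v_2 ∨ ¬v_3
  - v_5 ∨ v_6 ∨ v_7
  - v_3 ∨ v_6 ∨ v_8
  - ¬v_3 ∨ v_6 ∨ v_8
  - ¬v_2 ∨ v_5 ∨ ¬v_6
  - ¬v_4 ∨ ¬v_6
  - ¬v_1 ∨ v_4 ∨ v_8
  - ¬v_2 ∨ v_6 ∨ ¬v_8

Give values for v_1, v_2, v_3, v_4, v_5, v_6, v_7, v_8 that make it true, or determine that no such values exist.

v_1 = False, v_2 = True, v_3 = False, v_4 = False, v_5 = True, v_6 = True, v_7 = True, v_8 = False

Unit clause (¬v_8) forces v_8 = False.
In (v_2 ∨ v_8) only v_2 is left, so v_2 = True.
In (v_7 ∨ v_8) only v_7 is left, so v_7 = True.
Set v_1 = False.
  then (v_1 ∨ ¬v_2 ∨ ¬v_3) forces v_3 = False.
  then (v_3 ∨ v_6 ∨ v_8) forces v_6 = True.
  then (¬v_2 ∨ v_5 ∨ ¬v_6) forces v_5 = True.
  then (¬v_4 ∨ ¬v_6) forces v_4 = False.
All clauses satisfied.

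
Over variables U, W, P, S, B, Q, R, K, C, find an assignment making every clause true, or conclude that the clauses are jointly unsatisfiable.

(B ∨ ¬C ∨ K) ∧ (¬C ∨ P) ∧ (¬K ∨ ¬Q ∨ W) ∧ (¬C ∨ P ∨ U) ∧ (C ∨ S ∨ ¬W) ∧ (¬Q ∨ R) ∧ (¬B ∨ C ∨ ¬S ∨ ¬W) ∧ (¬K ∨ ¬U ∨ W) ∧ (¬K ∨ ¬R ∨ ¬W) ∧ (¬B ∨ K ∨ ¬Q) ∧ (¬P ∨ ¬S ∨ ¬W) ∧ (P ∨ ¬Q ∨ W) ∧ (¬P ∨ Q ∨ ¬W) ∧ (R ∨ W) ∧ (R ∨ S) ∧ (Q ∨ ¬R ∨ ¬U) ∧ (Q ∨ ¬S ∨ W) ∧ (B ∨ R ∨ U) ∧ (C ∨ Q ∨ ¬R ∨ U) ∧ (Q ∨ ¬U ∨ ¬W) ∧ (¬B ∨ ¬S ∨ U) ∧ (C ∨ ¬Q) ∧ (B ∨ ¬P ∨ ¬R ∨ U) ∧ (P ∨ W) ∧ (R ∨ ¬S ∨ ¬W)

Set U = False.
Set W = False.
  then (R ∨ W) forces R = True.
  then (P ∨ W) forces P = True.
  then (B ∨ ¬P ∨ ¬R ∨ U) forces B = True.
  then (¬B ∨ ¬S ∨ U) forces S = False.
Try Q = True:
  (¬K ∨ ¬Q ∨ W) forces K = False.
  clause (¬B ∨ K ∨ ¬Q) is falsified — backtrack.
So Q = False.
  then (C ∨ Q ∨ ¬R ∨ U) forces C = True.
Set K = False.
All clauses satisfied.

U = False, W = False, P = True, S = False, B = True, Q = False, R = True, K = False, C = True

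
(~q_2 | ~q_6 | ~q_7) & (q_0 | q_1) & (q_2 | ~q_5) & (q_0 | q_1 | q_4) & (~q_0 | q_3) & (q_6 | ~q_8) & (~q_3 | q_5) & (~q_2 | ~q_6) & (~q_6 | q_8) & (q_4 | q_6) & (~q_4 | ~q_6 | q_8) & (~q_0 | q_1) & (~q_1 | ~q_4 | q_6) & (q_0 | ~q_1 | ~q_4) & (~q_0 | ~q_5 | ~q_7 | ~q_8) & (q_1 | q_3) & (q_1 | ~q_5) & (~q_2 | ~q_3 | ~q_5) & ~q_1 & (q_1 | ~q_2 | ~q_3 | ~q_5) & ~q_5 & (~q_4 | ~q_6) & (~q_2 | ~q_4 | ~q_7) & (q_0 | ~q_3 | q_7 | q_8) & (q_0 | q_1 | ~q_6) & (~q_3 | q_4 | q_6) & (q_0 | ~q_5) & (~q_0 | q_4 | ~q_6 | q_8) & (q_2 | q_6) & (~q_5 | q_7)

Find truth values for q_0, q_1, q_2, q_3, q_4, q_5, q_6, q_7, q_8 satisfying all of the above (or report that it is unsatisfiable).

UNSATISFIABLE

Case q_1 = True:
  Clause (~q_1) is falsified — contradiction.
Case q_1 = False:
  (q_0 | q_1) forces q_0 = True.
  Clause (~q_0 | q_1) is falsified — contradiction.
Both cases fail, so the formula is unsatisfiable.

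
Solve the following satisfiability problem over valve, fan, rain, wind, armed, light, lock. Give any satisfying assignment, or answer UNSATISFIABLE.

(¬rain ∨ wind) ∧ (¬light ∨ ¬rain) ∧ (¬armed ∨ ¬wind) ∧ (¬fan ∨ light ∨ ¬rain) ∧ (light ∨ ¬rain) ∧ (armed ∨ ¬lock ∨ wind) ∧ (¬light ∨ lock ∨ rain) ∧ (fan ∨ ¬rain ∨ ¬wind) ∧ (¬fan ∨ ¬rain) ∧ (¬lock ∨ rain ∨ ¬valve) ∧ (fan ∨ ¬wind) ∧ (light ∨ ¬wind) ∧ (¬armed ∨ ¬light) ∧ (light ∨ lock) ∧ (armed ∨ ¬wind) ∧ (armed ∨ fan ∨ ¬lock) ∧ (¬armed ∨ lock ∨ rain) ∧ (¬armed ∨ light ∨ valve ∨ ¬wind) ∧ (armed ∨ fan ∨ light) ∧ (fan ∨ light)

valve = False; fan = True; rain = False; wind = False; armed = True; light = False; lock = True

Set valve = False.
Set fan = True.
  then (¬fan ∨ ¬rain) forces rain = False.
Try wind = True:
  (¬armed ∨ ¬wind) forces armed = False.
  clause (armed ∨ ¬wind) is falsified — backtrack.
So wind = False.
Try armed = False:
  (armed ∨ ¬lock ∨ wind) forces lock = False.
  (¬light ∨ lock ∨ rain) forces light = False.
  clause (light ∨ lock) is falsified — backtrack.
So armed = True.
  then (¬armed ∨ ¬light) forces light = False.
  then (light ∨ lock) forces lock = True.
All clauses satisfied.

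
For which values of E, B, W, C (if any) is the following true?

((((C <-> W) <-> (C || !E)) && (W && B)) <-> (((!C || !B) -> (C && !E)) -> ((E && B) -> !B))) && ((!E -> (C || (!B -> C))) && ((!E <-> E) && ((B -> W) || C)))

No satisfying assignment exists.

The conjunct !E <-> E is unsatisfiable on its own:
  E=F: evaluates to False.
  E=T: evaluates to False.
So the whole conjunction is unsatisfiable.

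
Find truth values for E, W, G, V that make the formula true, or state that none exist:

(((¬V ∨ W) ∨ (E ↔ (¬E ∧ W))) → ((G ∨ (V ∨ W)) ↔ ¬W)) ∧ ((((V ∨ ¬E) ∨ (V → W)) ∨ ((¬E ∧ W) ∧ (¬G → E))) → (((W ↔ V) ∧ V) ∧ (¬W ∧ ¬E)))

Unsatisfiable — no assignment works.

The conjunct (((V ∨ ¬E) ∨ (V → W)) ∨ ((¬E ∧ W) ∧ (¬G → E))) → (((W ↔ V) ∧ V) ∧ (¬W ∧ ¬E)) is unsatisfiable on its own:
  V = True: simplifies to W ∧ (¬W ∧ ¬E).
    W = True: the conjunct ¬W is False.
    W = False: the conjunct W is False.
  V = False: this becomes (True ∨ ((¬E ∧ W) ∧ (¬G → E))) → (False ∧ (¬W ∧ ¬E)) = False.
So the whole conjunction is unsatisfiable.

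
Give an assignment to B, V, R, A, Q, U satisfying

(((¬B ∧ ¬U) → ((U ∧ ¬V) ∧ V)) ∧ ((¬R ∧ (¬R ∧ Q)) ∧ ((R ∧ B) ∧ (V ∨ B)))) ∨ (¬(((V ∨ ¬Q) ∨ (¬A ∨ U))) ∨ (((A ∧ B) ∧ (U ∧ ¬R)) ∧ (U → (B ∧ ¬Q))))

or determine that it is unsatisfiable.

B = False, V = False, R = True, A = True, Q = True, U = False

  (((¬B ∧ ¬U) → ((U ∧ ¬V) ∧ V)) ∧ ((¬R ∧ (¬R ∧ Q)) ∧ ((R ∧ B) ∧ (V ∨ B)))) ∨ (¬(((V ∨ ¬Q) ∨ (¬A ∨ U))) ∨ (((A ∧ B) ∧ (U ∧ ¬R)) ∧ (U → (B ∧ ¬Q)))) = True
    ((¬B ∧ ¬U) → ((U ∧ ¬V) ∧ V)) ∧ ((¬R ∧ (¬R ∧ Q)) ∧ ((R ∧ B) ∧ (V ∨ B))) = False
      (¬B ∧ ¬U) → ((U ∧ ¬V) ∧ V) = False
        ¬B ∧ ¬U = True
          ¬B = True
          ¬U = True
        (U ∧ ¬V) ∧ V = False
          U ∧ ¬V = False
            ¬V = True
      (¬R ∧ (¬R ∧ Q)) ∧ ((R ∧ B) ∧ (V ∨ B)) = False
        ¬R ∧ (¬R ∧ Q) = False
          ¬R = False
          ¬R ∧ Q = False
            ¬R = False
        (R ∧ B) ∧ (V ∨ B) = False
          R ∧ B = False
          V ∨ B = False
    ¬(((V ∨ ¬Q) ∨ (¬A ∨ U))) ∨ (((A ∧ B) ∧ (U ∧ ¬R)) ∧ (U → (B ∧ ¬Q))) = True
      ¬(((V ∨ ¬Q) ∨ (¬A ∨ U))) = True
        (V ∨ ¬Q) ∨ (¬A ∨ U) = False
          V ∨ ¬Q = False
            ¬Q = False
          ¬A ∨ U = False
            ¬A = False
      ((A ∧ B) ∧ (U ∧ ¬R)) ∧ (U → (B ∧ ¬Q)) = False
        (A ∧ B) ∧ (U ∧ ¬R) = False
          A ∧ B = False
          U ∧ ¬R = False
            ¬R = False
        U → (B ∧ ¬Q) = True
          B ∧ ¬Q = False
            ¬Q = False
The formula evaluates to True.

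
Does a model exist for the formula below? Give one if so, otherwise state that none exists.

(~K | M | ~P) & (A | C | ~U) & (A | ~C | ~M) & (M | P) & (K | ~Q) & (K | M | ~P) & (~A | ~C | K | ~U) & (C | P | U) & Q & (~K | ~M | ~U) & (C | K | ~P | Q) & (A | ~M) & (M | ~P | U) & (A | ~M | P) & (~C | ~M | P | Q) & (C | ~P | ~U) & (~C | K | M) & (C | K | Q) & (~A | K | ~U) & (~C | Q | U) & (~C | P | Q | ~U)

Unit clause (Q) forces Q = True.
In (K | ~Q) only K is left, so K = True.
Try M = False:
  (~K | M | ~P) forces P = False.
  clause (M | P) is falsified — backtrack.
So M = True.
  then (~K | ~M | ~U) forces U = False.
  then (A | ~M) forces A = True.
Set P = True.
Set C = True.
All clauses satisfied.

K: True, M: True, Q: True, U: False, A: True, P: True, C: True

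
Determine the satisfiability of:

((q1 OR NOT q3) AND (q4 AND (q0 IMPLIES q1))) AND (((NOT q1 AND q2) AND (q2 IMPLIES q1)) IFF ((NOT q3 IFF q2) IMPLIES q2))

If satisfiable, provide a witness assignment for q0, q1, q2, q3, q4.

q0: False, q1: True, q2: False, q3: True, q4: True

  (q1 OR NOT q3) AND (q4 AND (q0 IMPLIES q1)) = True
    q1 OR NOT q3 = True
      NOT q3 = False
    q4 AND (q0 IMPLIES q1) = True
      q0 IMPLIES q1 = True
  ((NOT q1 AND q2) AND (q2 IMPLIES q1)) IFF ((NOT q3 IFF q2) IMPLIES q2) = True
    (NOT q1 AND q2) AND (q2 IMPLIES q1) = False
      NOT q1 AND q2 = False
        NOT q1 = False
      q2 IMPLIES q1 = True
    (NOT q3 IFF q2) IMPLIES q2 = False
      NOT q3 IFF q2 = True
        NOT q3 = False
Both conjuncts True, so the formula holds.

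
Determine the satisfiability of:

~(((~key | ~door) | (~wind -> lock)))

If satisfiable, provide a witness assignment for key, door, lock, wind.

key: True, door: True, lock: False, wind: False

  ~(((~key | ~door) | (~wind -> lock))) = True
    (~key | ~door) | (~wind -> lock) = False
      ~key | ~door = False
        ~key = False
        ~door = False
      ~wind -> lock = False
        ~wind = True
The formula evaluates to True.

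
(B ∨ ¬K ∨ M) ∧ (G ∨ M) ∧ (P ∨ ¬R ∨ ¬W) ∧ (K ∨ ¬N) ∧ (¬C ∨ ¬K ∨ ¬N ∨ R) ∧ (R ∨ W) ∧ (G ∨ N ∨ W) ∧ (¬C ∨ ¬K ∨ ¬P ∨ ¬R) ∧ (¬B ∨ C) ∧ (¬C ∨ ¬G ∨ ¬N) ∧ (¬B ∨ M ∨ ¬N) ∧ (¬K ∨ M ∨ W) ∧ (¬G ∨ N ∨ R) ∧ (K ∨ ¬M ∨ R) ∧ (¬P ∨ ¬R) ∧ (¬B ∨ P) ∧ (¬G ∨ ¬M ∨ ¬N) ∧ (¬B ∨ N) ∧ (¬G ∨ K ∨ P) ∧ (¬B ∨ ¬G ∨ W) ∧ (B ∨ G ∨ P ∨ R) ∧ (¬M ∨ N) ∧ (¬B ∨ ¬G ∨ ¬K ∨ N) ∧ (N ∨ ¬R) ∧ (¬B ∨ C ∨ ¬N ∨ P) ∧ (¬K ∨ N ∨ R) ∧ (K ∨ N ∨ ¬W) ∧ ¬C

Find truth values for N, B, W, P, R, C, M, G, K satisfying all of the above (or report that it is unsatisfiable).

Unit clause (¬C) forces C = False.
In (¬B ∨ C) only ¬B is left, so B = False.
Try N = False:
  (¬M ∨ N) forces M = False.
  (B ∨ ¬K ∨ M) forces K = False.
  (G ∨ M) forces G = True.
  (¬G ∨ N ∨ R) forces R = True.
  clause (N ∨ ¬R) is falsified — backtrack.
So N = True.
  then (K ∨ ¬N) forces K = True.
  then (B ∨ ¬K ∨ M) forces M = True.
  then (¬G ∨ ¬M ∨ ¬N) forces G = False.
Set W = False.
  then (R ∨ W) forces R = True.
  then (¬P ∨ ¬R) forces P = False.
All clauses satisfied.

N = True, B = False, W = False, P = False, R = True, C = False, M = True, G = False, K = True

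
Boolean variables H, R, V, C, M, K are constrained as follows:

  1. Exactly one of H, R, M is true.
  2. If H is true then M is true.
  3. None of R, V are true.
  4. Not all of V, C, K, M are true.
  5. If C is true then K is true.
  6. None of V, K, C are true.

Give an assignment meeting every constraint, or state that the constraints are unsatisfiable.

H = False, R = False, V = False, C = False, M = True, K = False

  (1) {H, R, M}: 1 true — exactly one ✓
  (2) H=F ⇒ M: vacuous ✓
  (3) {R, V}: 0 true — none ✓
  (4) {V, C, K, M}: 1/4 true — not all ✓
  (5) C=F ⇒ K: vacuous ✓
  (6) {V, K, C}: 0 true — none ✓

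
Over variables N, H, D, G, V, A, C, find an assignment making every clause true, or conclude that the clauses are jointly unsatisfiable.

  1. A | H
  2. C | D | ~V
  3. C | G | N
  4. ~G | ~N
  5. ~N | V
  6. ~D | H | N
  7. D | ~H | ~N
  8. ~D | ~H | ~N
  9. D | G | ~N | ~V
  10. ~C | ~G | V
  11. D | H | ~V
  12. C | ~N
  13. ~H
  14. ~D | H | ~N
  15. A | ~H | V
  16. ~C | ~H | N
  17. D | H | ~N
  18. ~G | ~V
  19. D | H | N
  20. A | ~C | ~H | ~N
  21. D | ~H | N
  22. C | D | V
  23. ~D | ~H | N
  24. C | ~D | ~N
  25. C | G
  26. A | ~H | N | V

Case N = True:
  (~G | ~N) forces G = False.
  (~N | V) forces V = True.
  (D | G | ~N | ~V) forces D = True.
  (~D | ~H | ~N) forces H = False.
  Clause (~D | H | ~N) is falsified — contradiction.
Case N = False:
  (~H) forces H = False.
  (A | H) forces A = True.
  (~D | H | N) forces D = False.
  Clause (D | H | N) is falsified — contradiction.
Both cases fail, so the formula is unsatisfiable.

Unsatisfiable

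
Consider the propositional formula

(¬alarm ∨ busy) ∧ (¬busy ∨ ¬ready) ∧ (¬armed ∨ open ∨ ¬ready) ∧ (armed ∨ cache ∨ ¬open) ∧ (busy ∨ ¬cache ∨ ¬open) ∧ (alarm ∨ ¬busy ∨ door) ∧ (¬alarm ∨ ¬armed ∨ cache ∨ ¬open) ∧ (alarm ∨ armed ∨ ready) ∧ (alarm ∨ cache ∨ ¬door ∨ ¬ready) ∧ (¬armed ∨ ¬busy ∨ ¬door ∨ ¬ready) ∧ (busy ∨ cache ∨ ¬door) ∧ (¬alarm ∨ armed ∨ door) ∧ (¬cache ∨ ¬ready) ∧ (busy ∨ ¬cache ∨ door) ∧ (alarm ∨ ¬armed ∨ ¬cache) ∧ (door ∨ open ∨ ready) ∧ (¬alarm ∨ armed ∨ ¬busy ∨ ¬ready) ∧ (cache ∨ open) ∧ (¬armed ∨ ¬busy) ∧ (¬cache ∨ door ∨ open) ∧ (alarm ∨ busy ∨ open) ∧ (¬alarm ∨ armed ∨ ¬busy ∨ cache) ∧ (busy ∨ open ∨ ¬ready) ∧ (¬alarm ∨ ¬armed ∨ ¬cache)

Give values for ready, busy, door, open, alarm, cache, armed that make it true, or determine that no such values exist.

Set ready = False.
Set busy = True.
  then (¬armed ∨ ¬busy) forces armed = False.
  then (alarm ∨ armed ∨ ready) forces alarm = True.
  then (¬alarm ∨ armed ∨ door) forces door = True.
  then (¬alarm ∨ armed ∨ ¬busy ∨ cache) forces cache = True.
Set open = False.
All clauses satisfied.

ready: False, busy: True, door: True, open: False, alarm: True, cache: True, armed: False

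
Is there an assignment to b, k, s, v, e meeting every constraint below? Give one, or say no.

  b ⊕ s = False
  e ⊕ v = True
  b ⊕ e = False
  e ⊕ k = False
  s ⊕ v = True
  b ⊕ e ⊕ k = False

b: False, k: False, s: False, v: True, e: False

b ⊕ s = F ⊕ F = False ✓
e ⊕ v = F ⊕ T = True ✓
b ⊕ e = F ⊕ F = False ✓
e ⊕ k = F ⊕ F = False ✓
s ⊕ v = F ⊕ T = True ✓
b ⊕ e ⊕ k = F ⊕ F ⊕ F = False ✓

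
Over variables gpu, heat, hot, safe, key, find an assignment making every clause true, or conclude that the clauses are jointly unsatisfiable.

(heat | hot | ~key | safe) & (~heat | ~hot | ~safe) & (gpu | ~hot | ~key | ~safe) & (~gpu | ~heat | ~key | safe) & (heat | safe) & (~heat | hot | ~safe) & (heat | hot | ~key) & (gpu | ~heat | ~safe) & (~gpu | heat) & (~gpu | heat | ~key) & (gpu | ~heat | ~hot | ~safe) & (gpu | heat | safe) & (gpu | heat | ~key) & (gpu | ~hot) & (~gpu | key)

gpu=F, heat=T, hot=F, safe=F, key=F

Try gpu = True:
  (~gpu | heat) forces heat = True.
  (~gpu | key) forces key = True.
  (~gpu | ~heat | ~key | safe) forces safe = True.
  (~heat | ~hot | ~safe) forces hot = False.
  clause (~heat | hot | ~safe) is falsified — backtrack.
So gpu = False.
  then (gpu | ~hot) forces hot = False.
Set heat = True.
  then (~heat | hot | ~safe) forces safe = False.
Set key = False.
All clauses satisfied.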